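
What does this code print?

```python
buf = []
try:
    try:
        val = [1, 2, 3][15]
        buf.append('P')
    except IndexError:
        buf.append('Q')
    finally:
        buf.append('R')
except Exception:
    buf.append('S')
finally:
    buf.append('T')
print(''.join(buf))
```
QRT

Both finally blocks run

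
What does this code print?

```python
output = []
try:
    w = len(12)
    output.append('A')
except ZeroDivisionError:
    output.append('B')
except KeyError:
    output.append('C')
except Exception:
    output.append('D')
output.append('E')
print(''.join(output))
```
DE

TypeError not specifically caught, falls to Exception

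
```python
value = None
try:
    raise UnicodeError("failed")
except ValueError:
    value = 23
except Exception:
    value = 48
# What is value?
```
23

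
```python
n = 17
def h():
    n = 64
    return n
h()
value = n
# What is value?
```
17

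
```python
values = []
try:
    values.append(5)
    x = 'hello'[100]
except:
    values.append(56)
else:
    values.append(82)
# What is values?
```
[5, 56]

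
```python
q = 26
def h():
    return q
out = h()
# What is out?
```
26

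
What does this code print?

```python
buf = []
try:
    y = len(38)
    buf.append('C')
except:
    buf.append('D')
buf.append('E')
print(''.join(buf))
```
DE

Exception raised in try, caught by bare except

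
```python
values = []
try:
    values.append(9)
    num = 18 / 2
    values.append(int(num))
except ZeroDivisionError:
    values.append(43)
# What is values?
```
[9, 9]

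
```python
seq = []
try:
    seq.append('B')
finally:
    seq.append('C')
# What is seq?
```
['B', 'C']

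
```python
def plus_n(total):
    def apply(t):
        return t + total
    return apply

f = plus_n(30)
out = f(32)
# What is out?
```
62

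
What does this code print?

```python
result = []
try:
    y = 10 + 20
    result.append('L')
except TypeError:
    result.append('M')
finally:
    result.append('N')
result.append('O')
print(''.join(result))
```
LNO

finally runs after normal execution too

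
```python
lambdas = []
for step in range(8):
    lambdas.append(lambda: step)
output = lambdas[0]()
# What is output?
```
7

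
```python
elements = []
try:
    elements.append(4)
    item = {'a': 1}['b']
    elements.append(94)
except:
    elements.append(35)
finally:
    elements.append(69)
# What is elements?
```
[4, 35, 69]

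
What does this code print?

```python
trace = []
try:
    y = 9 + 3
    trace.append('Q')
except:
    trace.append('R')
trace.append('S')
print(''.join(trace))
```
QS

No exception, try block completes normally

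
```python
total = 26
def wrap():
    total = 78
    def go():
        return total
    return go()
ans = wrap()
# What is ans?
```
78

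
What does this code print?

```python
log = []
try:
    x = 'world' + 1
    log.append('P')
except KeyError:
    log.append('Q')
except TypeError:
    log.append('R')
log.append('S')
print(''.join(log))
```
RS

TypeError is caught by its specific handler, not KeyError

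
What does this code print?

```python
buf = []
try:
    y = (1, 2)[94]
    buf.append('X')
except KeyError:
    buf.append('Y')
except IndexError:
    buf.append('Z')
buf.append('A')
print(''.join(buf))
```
ZA

IndexError is caught by its specific handler, not KeyError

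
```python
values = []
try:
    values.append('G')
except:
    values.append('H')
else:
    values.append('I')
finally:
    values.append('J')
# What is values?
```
['G', 'I', 'J']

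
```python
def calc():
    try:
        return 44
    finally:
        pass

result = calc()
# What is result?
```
44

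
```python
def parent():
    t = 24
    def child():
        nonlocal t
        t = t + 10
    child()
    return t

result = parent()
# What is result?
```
34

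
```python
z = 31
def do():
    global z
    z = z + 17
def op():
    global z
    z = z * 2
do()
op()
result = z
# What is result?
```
96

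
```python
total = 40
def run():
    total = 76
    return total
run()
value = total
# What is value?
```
40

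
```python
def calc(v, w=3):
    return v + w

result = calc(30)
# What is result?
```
33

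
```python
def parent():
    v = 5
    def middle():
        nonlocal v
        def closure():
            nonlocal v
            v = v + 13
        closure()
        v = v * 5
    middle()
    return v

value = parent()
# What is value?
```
90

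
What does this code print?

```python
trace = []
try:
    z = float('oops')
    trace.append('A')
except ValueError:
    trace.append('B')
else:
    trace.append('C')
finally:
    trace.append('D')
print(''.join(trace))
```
BD

Exception: except runs, else skipped, finally runs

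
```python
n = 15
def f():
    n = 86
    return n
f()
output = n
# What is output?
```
15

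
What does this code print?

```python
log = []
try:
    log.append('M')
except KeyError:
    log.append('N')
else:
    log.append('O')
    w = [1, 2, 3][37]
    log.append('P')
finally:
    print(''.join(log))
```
MO

Try succeeds, else appends 'O', IndexError in else is uncaught, finally prints before exception propagates ('P' never appended)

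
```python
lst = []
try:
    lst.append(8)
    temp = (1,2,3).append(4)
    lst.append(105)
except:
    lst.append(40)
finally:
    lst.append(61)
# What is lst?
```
[8, 40, 61]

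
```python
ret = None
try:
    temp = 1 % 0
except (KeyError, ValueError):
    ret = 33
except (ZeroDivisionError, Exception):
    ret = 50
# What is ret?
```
50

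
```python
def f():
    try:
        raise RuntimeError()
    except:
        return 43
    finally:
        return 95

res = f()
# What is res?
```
95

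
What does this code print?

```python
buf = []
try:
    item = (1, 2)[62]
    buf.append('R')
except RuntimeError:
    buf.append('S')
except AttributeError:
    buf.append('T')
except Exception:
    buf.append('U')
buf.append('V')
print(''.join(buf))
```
UV

IndexError not specifically caught, falls to Exception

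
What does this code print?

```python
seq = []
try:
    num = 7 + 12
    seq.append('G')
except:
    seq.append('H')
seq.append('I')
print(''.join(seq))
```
GI

No exception, try block completes normally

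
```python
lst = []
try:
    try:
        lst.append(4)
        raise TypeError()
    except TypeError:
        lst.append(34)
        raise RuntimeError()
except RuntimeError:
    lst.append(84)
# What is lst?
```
[4, 34, 84]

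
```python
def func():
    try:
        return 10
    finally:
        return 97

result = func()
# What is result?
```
97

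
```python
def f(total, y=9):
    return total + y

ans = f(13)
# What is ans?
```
22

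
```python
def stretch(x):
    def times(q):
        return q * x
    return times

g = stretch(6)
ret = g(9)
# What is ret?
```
54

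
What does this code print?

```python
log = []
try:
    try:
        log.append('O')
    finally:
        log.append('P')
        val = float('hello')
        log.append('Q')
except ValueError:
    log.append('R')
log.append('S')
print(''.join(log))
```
OPRS

Exception in inner finally caught by outer except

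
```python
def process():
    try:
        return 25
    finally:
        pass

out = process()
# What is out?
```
25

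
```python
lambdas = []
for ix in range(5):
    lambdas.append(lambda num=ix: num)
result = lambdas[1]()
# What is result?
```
1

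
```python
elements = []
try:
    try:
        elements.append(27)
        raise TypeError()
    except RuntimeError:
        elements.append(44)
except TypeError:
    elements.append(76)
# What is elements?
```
[27, 76]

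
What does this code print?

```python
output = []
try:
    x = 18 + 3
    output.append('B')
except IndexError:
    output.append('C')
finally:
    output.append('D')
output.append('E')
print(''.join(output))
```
BDE

finally runs after normal execution too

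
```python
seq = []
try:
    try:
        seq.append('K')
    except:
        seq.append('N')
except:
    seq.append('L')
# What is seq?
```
['K']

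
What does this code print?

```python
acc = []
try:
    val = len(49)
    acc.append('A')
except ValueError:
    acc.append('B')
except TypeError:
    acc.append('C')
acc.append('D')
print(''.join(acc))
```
CD

TypeError is caught by its specific handler, not ValueError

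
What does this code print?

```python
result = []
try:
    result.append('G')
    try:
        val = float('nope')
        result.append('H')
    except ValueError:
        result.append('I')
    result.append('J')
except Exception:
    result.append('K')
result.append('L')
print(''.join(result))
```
GIJL

Inner exception caught by inner handler, outer continues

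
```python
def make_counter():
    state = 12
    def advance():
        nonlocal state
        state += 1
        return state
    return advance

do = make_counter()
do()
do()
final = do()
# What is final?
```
15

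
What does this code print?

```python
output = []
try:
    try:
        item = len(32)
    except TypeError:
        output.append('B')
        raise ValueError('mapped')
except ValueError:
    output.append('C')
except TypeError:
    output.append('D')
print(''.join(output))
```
BC

New ValueError raised, caught by outer ValueError handler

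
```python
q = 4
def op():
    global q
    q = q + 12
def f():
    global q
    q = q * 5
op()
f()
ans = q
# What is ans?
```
80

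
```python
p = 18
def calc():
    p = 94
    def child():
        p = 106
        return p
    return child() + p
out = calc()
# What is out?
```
200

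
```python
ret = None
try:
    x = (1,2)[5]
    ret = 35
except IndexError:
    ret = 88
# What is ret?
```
88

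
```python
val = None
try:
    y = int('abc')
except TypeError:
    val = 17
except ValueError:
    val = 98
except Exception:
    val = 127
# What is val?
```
98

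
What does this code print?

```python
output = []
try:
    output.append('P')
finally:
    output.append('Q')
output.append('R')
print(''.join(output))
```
PQR

try/finally without except, no exception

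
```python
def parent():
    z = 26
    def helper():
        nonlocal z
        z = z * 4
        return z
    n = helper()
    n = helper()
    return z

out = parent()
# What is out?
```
416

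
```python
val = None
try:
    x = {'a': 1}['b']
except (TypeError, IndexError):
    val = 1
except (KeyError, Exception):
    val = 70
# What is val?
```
70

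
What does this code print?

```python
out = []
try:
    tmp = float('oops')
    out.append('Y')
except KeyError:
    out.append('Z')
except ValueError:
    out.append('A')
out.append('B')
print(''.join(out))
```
AB

ValueError is caught by its specific handler, not KeyError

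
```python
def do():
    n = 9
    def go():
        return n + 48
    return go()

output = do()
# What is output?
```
57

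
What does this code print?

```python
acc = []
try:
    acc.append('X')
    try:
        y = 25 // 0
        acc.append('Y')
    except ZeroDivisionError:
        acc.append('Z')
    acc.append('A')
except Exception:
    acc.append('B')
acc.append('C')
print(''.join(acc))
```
XZAC

Inner exception caught by inner handler, outer continues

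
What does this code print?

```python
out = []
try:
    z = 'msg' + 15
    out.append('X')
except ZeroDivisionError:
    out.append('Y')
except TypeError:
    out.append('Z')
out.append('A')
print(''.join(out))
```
ZA

TypeError is caught by its specific handler, not ZeroDivisionError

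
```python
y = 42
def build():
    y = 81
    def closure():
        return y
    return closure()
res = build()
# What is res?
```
81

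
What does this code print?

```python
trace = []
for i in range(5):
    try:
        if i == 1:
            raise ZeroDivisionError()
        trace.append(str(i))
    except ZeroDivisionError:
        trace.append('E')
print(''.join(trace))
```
0E234

Exception on i=1 caught, loop continues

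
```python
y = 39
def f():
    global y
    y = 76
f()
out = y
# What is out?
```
76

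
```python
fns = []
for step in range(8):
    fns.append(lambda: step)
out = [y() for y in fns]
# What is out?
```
[7, 7, 7, 7, 7, 7, 7, 7]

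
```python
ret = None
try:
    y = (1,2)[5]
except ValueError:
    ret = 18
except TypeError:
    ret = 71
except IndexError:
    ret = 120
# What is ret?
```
120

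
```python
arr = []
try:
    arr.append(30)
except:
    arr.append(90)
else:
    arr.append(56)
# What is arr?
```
[30, 56]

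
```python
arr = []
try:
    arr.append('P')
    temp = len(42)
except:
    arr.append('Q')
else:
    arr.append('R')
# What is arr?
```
['P', 'Q']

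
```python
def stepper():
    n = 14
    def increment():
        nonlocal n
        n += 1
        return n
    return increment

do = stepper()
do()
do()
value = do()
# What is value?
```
17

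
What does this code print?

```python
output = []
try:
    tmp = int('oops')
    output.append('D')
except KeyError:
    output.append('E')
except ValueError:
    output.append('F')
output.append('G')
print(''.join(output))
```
FG

ValueError is caught by its specific handler, not KeyError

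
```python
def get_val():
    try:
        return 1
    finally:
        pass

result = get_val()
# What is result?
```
1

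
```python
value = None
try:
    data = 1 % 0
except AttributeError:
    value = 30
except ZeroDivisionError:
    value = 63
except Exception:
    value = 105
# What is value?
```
63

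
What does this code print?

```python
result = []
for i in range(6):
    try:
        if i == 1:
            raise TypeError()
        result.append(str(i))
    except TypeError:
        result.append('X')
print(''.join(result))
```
0X2345

Exception on i=1 caught, loop continues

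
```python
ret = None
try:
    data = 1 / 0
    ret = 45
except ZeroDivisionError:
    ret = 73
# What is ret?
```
73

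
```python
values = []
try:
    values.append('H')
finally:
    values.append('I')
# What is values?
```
['H', 'I']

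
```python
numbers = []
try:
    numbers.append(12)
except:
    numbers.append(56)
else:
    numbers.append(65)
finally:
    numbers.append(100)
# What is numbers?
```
[12, 65, 100]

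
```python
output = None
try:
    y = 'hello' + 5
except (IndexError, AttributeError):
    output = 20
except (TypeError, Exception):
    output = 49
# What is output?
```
49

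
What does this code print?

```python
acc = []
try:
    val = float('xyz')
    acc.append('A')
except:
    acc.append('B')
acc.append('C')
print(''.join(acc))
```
BC

Exception raised in try, caught by bare except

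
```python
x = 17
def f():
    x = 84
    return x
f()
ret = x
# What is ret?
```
17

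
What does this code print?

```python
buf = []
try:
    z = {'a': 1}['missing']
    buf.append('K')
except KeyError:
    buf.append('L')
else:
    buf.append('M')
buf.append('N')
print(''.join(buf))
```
LN

else block skipped when exception is caught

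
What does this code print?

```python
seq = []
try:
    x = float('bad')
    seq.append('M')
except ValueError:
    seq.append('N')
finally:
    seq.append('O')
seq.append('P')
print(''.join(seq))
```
NOP

finally always runs, even after exception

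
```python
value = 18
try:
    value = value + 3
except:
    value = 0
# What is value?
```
21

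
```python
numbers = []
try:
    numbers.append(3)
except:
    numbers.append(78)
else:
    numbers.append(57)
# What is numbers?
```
[3, 57]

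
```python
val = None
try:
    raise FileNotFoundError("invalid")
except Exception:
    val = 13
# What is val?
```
13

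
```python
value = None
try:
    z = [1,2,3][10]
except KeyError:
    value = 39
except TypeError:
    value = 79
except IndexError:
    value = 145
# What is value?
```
145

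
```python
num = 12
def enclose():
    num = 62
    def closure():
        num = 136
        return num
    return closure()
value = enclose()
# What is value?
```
136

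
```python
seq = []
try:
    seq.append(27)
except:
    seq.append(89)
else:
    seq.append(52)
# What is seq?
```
[27, 52]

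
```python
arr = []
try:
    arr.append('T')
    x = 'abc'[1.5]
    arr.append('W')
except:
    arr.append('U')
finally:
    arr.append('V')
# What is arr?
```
['T', 'U', 'V']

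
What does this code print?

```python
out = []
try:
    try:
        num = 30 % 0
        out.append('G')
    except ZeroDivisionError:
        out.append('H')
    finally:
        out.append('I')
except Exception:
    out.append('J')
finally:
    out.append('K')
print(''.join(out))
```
HIK

Both finally blocks run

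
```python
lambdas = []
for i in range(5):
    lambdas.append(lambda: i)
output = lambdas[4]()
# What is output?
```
4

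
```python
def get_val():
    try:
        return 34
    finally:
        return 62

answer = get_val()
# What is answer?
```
62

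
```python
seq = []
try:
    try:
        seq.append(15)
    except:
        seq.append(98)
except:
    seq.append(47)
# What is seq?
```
[15]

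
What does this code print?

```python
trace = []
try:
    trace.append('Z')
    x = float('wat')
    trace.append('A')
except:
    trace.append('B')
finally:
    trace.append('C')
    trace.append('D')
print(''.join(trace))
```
ZBCD

Code before exception runs, then except, then all of finally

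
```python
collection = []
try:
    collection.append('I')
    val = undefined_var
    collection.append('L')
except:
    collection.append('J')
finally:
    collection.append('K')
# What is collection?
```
['I', 'J', 'K']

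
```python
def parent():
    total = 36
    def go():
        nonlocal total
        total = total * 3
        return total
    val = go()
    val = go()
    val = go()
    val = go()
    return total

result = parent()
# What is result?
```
2916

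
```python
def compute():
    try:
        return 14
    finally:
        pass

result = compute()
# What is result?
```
14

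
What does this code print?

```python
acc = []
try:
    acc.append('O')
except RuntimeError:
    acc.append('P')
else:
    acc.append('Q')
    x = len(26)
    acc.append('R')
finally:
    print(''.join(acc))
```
OQ

Try succeeds, else appends 'Q', TypeError in else is uncaught, finally prints before exception propagates ('R' never appended)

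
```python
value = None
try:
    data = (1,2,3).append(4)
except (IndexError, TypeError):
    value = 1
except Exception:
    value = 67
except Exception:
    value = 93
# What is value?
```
67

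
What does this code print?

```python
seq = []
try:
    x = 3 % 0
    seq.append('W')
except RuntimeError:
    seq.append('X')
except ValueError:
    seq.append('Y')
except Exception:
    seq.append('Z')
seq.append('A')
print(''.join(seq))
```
ZA

ZeroDivisionError not specifically caught, falls to Exception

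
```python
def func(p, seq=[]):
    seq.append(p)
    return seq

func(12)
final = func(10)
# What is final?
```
[12, 10]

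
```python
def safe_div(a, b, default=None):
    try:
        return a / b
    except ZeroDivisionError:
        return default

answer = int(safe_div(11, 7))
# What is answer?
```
1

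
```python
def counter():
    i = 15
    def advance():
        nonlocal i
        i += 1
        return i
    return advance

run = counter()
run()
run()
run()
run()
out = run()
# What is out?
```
20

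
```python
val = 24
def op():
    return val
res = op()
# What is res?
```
24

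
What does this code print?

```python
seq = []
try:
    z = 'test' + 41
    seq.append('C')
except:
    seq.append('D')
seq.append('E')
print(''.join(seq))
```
DE

Exception raised in try, caught by bare except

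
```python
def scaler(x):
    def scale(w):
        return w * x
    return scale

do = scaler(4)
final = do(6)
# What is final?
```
24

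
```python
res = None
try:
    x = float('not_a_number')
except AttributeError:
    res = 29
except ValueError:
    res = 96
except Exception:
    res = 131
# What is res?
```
96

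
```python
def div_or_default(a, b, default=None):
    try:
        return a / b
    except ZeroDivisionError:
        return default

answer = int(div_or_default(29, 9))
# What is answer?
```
3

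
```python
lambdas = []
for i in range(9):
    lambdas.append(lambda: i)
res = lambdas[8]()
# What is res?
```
8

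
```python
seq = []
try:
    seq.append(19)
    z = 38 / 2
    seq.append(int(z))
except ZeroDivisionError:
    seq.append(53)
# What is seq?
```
[19, 19]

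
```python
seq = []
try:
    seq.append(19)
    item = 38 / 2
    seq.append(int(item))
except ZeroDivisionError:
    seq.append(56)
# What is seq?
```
[19, 19]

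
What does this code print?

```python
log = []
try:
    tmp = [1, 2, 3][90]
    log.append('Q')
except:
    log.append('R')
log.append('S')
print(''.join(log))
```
RS

Exception raised in try, caught by bare except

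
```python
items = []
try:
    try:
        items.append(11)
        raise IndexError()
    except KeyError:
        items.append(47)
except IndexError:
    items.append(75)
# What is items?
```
[11, 75]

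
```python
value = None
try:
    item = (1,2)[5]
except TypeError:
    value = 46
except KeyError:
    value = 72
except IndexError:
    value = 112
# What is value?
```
112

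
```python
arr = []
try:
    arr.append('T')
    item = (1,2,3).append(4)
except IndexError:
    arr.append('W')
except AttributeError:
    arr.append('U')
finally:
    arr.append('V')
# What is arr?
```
['T', 'U', 'V']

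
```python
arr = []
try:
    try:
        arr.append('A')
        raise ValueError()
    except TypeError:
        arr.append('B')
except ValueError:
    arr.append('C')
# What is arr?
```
['A', 'C']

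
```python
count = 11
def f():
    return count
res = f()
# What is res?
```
11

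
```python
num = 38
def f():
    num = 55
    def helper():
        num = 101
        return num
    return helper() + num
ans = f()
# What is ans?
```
156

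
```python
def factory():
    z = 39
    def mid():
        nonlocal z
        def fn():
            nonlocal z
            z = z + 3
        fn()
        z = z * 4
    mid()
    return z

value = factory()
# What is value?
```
168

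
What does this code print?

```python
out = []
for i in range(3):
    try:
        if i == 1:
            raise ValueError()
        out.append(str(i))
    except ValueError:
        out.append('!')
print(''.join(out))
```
0!2

Exception on i=1 caught, loop continues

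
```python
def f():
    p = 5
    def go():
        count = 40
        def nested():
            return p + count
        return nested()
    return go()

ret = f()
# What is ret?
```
45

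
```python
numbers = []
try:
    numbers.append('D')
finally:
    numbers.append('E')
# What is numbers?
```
['D', 'E']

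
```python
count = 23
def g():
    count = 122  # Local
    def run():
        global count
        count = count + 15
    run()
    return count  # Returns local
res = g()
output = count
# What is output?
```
38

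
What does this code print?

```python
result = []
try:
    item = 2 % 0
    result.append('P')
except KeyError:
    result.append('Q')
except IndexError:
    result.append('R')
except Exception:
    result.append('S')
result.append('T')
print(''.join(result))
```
ST

ZeroDivisionError not specifically caught, falls to Exception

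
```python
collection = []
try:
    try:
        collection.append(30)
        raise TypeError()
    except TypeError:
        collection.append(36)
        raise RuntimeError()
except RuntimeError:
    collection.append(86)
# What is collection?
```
[30, 36, 86]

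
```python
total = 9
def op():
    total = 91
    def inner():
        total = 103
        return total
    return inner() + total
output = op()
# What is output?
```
194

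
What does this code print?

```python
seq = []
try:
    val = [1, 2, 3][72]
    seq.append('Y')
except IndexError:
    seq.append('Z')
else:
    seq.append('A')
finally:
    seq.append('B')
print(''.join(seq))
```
ZB

Exception: except runs, else skipped, finally runs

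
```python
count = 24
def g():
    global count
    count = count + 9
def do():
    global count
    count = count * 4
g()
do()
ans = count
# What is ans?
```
132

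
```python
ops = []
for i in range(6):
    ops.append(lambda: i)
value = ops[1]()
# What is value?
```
5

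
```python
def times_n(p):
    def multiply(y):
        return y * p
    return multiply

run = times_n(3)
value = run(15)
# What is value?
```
45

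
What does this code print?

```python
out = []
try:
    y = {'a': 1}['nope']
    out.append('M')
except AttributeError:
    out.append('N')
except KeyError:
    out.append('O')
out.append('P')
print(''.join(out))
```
OP

KeyError is caught by its specific handler, not AttributeError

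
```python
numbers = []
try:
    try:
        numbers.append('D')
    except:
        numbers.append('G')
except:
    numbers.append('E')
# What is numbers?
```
['D']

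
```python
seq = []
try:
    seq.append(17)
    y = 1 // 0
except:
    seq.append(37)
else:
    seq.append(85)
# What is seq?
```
[17, 37]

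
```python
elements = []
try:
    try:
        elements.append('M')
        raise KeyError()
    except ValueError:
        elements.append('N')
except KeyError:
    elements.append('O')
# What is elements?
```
['M', 'O']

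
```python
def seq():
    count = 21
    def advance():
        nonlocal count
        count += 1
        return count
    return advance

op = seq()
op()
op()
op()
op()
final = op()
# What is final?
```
26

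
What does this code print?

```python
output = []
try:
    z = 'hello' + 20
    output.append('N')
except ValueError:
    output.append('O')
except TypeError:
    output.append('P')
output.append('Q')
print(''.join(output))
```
PQ

TypeError is caught by its specific handler, not ValueError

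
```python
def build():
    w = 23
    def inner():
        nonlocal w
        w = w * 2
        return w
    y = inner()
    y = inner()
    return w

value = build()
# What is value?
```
92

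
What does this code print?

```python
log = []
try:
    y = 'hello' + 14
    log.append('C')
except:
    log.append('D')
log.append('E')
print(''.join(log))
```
DE

Exception raised in try, caught by bare except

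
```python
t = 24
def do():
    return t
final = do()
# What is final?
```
24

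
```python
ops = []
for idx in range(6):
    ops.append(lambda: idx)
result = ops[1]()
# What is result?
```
5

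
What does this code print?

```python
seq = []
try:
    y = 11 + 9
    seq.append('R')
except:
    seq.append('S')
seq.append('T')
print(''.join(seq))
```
RT

No exception, try block completes normally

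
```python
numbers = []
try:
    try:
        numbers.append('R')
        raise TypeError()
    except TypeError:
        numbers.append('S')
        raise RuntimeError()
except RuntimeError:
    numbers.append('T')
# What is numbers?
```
['R', 'S', 'T']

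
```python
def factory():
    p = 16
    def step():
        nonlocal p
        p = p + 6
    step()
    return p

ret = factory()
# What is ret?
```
22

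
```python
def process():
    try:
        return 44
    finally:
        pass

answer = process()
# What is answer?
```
44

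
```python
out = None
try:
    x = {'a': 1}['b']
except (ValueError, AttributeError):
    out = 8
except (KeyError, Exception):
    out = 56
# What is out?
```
56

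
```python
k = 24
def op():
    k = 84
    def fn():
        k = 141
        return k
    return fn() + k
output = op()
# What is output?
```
225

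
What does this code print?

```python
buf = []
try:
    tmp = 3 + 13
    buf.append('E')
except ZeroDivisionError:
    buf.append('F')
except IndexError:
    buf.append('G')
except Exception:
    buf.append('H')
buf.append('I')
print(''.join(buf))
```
EI

No exception, try block completes normally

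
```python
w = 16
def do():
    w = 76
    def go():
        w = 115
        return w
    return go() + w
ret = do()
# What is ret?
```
191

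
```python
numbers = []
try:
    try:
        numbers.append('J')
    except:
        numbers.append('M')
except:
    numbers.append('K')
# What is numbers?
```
['J']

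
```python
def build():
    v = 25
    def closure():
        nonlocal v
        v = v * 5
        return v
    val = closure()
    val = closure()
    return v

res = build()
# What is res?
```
625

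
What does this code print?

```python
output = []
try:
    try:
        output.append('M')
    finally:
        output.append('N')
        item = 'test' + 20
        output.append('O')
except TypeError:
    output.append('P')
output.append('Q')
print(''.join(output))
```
MNPQ

Exception in inner finally caught by outer except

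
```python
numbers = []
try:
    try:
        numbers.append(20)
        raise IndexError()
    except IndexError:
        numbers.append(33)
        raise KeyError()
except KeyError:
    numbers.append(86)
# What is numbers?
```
[20, 33, 86]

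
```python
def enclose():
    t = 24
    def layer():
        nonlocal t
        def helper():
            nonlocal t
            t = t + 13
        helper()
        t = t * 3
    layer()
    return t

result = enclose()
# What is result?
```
111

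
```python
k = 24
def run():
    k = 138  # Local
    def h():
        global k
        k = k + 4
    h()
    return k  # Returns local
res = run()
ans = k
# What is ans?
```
28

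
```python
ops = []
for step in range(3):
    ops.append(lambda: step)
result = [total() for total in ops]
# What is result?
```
[2, 2, 2]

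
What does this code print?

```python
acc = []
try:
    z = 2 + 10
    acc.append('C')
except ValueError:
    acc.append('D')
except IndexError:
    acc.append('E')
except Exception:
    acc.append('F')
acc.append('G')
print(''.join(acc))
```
CG

No exception, try block completes normally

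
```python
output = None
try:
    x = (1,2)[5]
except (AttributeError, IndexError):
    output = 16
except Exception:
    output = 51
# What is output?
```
16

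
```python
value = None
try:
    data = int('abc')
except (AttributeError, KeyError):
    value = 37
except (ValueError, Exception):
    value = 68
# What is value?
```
68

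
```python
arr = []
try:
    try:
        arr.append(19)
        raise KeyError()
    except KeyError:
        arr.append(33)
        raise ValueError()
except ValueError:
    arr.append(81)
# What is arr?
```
[19, 33, 81]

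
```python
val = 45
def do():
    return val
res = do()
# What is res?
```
45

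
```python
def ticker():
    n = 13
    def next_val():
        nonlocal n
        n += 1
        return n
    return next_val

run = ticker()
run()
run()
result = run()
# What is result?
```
16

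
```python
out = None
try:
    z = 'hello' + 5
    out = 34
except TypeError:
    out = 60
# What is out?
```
60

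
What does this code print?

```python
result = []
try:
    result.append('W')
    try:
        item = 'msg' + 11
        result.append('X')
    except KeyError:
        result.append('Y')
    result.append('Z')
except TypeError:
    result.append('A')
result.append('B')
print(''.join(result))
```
WAB

Inner handler doesn't match, propagates to outer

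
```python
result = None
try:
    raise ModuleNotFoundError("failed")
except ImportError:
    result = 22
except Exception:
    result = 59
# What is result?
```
22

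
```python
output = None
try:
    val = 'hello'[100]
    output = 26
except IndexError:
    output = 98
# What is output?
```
98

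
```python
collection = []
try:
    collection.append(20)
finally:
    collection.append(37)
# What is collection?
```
[20, 37]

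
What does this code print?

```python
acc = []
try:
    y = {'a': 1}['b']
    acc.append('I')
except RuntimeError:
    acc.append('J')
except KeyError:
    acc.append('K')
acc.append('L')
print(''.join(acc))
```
KL

KeyError is caught by its specific handler, not RuntimeError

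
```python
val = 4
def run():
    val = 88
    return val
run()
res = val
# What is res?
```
4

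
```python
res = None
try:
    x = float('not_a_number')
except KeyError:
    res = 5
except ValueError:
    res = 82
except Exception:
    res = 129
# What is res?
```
82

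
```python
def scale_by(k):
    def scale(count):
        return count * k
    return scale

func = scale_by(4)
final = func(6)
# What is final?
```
24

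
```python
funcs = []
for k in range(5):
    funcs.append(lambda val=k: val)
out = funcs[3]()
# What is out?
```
3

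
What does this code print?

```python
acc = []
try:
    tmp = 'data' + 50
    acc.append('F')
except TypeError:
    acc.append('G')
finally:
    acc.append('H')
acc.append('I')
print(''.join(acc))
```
GHI

finally always runs, even after exception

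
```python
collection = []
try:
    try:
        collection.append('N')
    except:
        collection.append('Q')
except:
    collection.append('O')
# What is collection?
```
['N']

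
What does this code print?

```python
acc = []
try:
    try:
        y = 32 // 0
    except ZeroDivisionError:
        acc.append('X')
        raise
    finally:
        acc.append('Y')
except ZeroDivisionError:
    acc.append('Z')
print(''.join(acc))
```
XYZ

finally runs before re-raised exception propagates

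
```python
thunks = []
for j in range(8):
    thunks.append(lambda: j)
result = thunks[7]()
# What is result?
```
7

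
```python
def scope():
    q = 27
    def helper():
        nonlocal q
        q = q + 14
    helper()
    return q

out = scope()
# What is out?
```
41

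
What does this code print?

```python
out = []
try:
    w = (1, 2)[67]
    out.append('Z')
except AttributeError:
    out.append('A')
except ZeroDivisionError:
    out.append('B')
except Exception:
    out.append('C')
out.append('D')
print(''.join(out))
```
CD

IndexError not specifically caught, falls to Exception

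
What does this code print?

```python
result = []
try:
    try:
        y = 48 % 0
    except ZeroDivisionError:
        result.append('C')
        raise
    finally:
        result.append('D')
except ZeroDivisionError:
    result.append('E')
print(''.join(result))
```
CDE

finally runs before re-raised exception propagates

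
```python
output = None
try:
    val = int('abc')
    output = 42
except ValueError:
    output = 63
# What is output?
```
63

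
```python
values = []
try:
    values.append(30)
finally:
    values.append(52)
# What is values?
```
[30, 52]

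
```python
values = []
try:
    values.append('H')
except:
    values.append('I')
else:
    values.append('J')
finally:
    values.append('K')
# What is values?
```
['H', 'J', 'K']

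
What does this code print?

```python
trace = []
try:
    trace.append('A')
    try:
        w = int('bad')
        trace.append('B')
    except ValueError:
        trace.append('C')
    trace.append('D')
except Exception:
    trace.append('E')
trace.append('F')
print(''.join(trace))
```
ACDF

Inner exception caught by inner handler, outer continues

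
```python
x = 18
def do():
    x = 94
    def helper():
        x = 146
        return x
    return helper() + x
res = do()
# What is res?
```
240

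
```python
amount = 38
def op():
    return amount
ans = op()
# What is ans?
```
38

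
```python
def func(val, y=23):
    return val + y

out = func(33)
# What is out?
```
56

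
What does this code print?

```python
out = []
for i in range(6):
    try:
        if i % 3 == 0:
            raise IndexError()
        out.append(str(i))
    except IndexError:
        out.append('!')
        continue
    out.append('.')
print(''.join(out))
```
!1.2.!4.5.

continue in except skips rest of loop body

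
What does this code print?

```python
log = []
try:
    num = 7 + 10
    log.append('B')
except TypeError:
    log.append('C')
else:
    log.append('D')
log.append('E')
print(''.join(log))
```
BDE

else block runs when no exception occurs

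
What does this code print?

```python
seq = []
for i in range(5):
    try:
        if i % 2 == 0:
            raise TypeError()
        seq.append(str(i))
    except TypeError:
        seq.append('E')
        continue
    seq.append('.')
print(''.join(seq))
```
E1.E3.E

continue in except skips rest of loop body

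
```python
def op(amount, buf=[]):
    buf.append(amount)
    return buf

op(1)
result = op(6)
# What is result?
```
[1, 6]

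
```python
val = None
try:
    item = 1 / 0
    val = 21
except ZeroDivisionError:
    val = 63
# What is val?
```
63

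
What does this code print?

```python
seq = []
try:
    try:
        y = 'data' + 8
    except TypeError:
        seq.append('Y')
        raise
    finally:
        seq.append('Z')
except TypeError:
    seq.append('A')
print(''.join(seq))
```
YZA

finally runs before re-raised exception propagates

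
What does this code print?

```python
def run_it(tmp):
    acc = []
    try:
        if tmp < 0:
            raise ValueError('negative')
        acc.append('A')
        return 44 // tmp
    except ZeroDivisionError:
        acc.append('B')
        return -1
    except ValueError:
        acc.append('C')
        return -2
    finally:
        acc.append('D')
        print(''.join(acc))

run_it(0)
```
ABD

tmp=0 causes ZeroDivisionError, caught, finally prints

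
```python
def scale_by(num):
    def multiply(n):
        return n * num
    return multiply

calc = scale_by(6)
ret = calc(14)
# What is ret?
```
84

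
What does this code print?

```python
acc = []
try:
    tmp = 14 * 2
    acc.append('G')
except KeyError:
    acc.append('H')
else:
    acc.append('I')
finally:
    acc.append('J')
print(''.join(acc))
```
GIJ

else runs before finally when no exception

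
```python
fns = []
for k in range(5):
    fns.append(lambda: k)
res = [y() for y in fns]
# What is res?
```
[4, 4, 4, 4, 4]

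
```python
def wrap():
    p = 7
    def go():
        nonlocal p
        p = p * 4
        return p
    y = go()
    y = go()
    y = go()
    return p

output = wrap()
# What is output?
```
448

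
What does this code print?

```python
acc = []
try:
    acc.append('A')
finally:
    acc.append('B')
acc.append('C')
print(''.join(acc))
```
ABC

try/finally without except, no exception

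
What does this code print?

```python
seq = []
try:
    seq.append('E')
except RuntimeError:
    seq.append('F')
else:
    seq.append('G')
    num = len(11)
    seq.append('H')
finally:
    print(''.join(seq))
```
EG

Try succeeds, else appends 'G', TypeError in else is uncaught, finally prints before exception propagates ('H' never appended)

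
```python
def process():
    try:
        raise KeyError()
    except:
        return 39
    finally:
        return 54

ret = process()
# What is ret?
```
54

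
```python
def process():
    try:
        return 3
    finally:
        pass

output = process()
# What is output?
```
3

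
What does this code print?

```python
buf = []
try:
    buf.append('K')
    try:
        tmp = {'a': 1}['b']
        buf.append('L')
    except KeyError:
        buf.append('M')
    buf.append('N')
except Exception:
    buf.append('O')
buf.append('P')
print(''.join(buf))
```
KMNP

Inner exception caught by inner handler, outer continues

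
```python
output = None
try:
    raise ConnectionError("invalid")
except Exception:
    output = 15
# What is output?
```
15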